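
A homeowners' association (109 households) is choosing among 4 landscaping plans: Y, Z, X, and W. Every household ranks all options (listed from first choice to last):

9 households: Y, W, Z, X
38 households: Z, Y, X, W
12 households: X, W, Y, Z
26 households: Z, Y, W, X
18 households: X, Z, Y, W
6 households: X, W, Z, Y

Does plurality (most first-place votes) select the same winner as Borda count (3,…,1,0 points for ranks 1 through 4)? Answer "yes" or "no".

Plurality — first-place votes: Y 9, Z 64, X 36, W 0. Winner: Z.
Borda — scores: Y 185, Z 243, X 146, W 80. Winner: Z.
The two methods agree.

yes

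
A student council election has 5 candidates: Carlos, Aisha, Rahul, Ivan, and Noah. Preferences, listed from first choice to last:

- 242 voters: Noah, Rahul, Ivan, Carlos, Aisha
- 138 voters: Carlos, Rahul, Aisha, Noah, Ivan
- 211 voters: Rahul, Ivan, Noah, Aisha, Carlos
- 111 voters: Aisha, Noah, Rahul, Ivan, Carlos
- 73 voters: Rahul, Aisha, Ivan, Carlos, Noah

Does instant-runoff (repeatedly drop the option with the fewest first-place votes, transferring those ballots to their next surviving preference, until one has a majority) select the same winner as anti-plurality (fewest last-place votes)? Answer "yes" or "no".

yes

Instant-runoff — R1 Carlos 138, Aisha 111, Rahul 284, Ivan 0, Noah 242 (Ivan out); R2 Carlos 138, Aisha 111, Rahul 284, Noah 242 (Aisha out); R3 Carlos 138, Rahul 284, Noah 353 (Carlos out); R4 Rahul 422, Noah 353 (Rahul winner). Winner: Rahul.
Anti-plurality — last-place votes: Carlos 322, Aisha 242, Rahul 0, Ivan 138, Noah 73. Winner: Rahul.
The two methods agree.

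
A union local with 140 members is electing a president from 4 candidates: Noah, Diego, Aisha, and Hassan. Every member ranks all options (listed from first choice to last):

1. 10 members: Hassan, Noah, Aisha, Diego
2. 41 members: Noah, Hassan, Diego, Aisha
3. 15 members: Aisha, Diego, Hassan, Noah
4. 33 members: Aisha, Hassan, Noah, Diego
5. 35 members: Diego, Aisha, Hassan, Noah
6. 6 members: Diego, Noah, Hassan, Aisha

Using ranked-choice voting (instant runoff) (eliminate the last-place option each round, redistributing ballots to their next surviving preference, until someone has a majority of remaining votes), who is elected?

Aisha

Round 1: Noah 41, Diego 41, Aisha 48, Hassan 10. Eliminate Hassan.
Round 2: Noah 51, Diego 41, Aisha 48. Eliminate Diego.
Round 3: Noah 57, Aisha 83. Aisha has a majority.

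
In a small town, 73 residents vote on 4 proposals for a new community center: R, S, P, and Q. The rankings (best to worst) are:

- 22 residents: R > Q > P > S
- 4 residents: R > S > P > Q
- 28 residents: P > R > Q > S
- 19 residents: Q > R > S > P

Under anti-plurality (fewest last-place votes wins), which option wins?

R

Last-place votes: R 0, S 50, P 19, Q 4.
R is ranked last by the fewest voters, so R wins.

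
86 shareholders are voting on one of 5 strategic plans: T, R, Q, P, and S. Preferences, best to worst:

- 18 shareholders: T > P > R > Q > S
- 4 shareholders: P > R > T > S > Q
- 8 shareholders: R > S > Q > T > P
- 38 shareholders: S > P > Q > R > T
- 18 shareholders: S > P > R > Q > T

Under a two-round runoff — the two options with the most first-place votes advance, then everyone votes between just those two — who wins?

S

Round 1 first-place votes: T 18, R 8, Q 0, P 4, S 56.
S and T advance.
Runoff: S is preferred to T by 64 voters; T by 22.
S wins the runoff.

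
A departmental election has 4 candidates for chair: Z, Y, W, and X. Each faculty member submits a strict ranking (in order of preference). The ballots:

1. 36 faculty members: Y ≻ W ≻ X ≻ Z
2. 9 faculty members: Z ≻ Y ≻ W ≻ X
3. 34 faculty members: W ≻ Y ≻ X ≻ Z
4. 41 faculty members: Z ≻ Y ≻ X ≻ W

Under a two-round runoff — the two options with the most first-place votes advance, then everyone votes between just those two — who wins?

Y

Round 1 first-place votes: Z 50, Y 36, W 34, X 0.
Z and Y advance.
Runoff: Z is preferred to Y by 50 voters; Y by 70.
Y wins the runoff.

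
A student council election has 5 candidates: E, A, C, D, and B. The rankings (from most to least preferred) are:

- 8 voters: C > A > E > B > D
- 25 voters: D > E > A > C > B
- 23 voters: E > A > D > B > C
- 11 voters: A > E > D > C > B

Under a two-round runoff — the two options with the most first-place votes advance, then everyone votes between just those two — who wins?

E

Round 1 first-place votes: E 23, A 11, C 8, D 25, B 0.
D and E advance.
Runoff: D is preferred to E by 25 voters; E by 42.
E wins the runoff.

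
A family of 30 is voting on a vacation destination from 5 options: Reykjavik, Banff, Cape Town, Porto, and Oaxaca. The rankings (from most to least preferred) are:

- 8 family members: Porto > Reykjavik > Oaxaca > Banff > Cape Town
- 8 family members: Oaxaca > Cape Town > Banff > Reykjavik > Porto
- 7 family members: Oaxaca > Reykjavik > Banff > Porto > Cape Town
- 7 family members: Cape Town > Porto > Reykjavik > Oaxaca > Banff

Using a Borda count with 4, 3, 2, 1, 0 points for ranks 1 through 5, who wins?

Oaxaca

Reykjavik: 8·3 + 8·1 + 7·3 + 7·2 = 67
Banff: 8·1 + 8·2 + 7·2 + 7·0 = 38
Cape Town: 8·0 + 8·3 + 7·0 + 7·4 = 52
Porto: 8·4 + 8·0 + 7·1 + 7·3 = 60
Oaxaca: 8·2 + 8·4 + 7·4 + 7·1 = 83
Oaxaca has the highest Borda score (83).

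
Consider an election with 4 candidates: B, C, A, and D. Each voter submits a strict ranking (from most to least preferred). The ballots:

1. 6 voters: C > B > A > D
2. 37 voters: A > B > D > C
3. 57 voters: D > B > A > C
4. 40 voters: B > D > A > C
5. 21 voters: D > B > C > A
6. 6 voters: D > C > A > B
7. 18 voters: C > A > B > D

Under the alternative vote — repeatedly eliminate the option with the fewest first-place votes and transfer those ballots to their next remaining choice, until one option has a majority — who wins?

Round 1: B 40, C 24, A 37, D 84. Eliminate C.
Round 2: B 46, A 55, D 84. Eliminate B.
Round 3: A 61, D 124. D has a majority.

D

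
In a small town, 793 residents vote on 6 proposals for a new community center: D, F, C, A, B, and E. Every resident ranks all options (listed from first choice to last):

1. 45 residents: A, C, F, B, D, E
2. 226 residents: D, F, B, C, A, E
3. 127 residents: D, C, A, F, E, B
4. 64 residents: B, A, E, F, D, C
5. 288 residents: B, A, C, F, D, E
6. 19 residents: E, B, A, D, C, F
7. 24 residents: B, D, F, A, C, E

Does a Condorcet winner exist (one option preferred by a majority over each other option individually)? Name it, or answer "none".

none

Checking pairwise contests:
F beats D 397–396.
C beats F 479–314.
D beats C 460–333.
B beats A 621–172.
F beats B 398–395.
D beats E 710–83.
Every option loses at least one head-to-head, so there is no Condorcet winner.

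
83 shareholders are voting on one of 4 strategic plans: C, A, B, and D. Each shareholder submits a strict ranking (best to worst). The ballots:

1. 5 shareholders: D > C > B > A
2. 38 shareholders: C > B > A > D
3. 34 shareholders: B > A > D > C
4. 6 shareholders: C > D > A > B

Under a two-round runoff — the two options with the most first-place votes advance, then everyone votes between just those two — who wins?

C

Round 1 first-place votes: C 44, A 0, B 34, D 5.
C and B advance.
Runoff: C is preferred to B by 49 voters; B by 34.
C wins the runoff.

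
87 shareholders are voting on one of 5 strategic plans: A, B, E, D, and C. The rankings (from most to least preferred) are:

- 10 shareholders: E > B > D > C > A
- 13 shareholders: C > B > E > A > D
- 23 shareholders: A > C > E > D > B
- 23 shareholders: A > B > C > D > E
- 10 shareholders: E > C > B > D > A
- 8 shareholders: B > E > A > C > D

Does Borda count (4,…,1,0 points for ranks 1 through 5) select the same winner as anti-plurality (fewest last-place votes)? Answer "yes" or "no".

Borda — scores: A 213, B 190, E 176, D 76, C 215. Winner: C.
Anti-plurality — last-place votes: A 20, B 23, E 23, D 21, C 0. Winner: C.
The two methods agree.

yes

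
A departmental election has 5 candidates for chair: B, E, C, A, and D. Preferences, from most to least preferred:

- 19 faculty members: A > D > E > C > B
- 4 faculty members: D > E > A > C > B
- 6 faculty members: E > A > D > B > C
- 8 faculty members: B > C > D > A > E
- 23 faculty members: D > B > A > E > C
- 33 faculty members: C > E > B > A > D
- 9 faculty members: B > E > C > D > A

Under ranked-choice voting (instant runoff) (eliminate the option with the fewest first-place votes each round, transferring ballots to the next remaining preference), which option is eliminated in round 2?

Round 1: B 17, E 6, C 33, A 19, D 27. Eliminate E.
Round 2: B 17, C 33, A 25, D 27. Eliminate B.

B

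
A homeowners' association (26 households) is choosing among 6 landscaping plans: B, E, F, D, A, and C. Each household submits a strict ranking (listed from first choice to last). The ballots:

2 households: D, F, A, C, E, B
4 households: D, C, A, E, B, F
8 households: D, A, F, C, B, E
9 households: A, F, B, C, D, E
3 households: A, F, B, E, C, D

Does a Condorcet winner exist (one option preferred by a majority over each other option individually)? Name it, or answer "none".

D vs B: 14–12 for D.
D vs E: 23–3 for D.
D vs F: 14–12 for D.
D vs A: 14–12 for D.
D vs C: 14–12 for D.
D beats every other option head-to-head.

D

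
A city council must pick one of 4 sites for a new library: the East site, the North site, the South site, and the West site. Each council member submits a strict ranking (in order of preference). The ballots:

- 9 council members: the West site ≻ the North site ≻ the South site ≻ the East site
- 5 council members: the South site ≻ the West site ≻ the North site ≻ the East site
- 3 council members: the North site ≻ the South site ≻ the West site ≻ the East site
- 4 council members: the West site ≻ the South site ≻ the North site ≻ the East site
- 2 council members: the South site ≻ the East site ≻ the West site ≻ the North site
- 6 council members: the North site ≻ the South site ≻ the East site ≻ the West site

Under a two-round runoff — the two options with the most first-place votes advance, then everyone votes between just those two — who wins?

the West site

Round 1 first-place votes: the East site 0, the North site 9, the South site 7, the West site 13.
the West site and the North site advance.
Runoff: the West site is preferred to the North site by 20 voters; the North site by 9.
the West site wins the runoff.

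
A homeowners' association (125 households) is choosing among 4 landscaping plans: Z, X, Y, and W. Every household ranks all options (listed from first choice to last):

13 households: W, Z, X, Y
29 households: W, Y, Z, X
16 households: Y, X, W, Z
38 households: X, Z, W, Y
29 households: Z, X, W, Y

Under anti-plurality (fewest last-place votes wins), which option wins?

W

Last-place votes: Z 16, X 29, Y 80, W 0.
W is ranked last by the fewest voters, so W wins.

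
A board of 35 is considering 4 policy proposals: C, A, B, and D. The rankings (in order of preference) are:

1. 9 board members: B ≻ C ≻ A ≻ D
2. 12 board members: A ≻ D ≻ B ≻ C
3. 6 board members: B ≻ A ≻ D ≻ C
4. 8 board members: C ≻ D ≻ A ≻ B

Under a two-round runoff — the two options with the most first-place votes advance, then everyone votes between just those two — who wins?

A

Round 1 first-place votes: C 8, A 12, B 15, D 0.
B and A advance.
Runoff: B is preferred to A by 15 voters; A by 20.
A wins the runoff.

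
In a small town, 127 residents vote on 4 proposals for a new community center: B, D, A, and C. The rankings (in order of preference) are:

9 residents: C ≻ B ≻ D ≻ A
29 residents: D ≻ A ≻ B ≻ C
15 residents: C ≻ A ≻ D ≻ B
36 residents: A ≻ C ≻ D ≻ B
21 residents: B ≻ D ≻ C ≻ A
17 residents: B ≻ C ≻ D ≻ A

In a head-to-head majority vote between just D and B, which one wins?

D

Voters preferring D to B: 80; preferring B to D: 47.
D wins the head-to-head.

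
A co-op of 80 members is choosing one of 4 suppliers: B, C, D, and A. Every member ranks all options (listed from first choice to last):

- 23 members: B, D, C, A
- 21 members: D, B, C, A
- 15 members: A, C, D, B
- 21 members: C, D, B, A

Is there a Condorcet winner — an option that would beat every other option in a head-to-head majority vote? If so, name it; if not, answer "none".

D vs B: 57–23 for D.
D vs C: 44–36 for D.
D vs A: 65–15 for D.
D beats every other option head-to-head.

D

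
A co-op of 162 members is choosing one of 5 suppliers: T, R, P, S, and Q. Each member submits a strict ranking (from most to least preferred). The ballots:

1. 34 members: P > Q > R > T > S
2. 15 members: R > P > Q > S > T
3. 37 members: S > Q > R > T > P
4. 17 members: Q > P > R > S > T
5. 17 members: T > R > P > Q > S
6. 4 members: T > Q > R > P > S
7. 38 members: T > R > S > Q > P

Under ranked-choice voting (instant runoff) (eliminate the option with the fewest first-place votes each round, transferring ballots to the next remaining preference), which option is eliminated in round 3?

S

Round 1: T 59, R 15, P 34, S 37, Q 17. Eliminate R.
Round 2: T 59, P 49, S 37, Q 17. Eliminate Q.
Round 3: T 59, P 66, S 37. Eliminate S.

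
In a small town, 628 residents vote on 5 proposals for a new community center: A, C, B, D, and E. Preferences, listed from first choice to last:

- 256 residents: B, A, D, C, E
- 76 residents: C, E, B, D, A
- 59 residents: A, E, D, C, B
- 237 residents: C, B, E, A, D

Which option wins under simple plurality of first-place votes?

First-place votes: A 59, C 313, B 256, D 0, E 0.
C has the most first-place votes.

C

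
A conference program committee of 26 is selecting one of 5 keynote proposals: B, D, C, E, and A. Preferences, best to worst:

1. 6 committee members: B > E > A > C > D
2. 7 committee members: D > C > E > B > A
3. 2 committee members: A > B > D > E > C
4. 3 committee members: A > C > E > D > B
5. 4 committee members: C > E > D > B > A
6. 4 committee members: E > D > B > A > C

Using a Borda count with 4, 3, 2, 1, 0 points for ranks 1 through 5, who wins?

E

B: 6·4 + 7·1 + 2·3 + 3·0 + 4·1 + 4·2 = 49
D: 6·0 + 7·4 + 2·2 + 3·1 + 4·2 + 4·3 = 55
C: 6·1 + 7·3 + 2·0 + 3·3 + 4·4 + 4·0 = 52
E: 6·3 + 7·2 + 2·1 + 3·2 + 4·3 + 4·4 = 68
A: 6·2 + 7·0 + 2·4 + 3·4 + 4·0 + 4·1 = 36
E has the highest Borda score (68).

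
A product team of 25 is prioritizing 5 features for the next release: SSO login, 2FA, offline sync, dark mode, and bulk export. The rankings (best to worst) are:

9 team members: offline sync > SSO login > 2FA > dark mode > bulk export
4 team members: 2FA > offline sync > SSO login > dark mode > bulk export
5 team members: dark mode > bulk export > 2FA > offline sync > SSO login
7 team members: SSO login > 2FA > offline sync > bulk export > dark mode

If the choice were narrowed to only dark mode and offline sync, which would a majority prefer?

Voters preferring dark mode to offline sync: 5; preferring offline sync to dark mode: 20.
offline sync wins the head-to-head.

offline sync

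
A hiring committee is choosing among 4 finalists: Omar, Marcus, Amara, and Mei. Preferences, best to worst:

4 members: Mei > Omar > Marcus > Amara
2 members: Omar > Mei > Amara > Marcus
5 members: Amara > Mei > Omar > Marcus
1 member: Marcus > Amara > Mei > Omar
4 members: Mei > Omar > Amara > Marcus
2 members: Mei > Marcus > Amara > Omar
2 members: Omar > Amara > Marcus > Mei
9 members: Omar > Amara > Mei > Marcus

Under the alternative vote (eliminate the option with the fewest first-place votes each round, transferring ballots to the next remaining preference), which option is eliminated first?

Round 1: Omar 13, Marcus 1, Amara 5, Mei 10. Eliminate Marcus.

Marcus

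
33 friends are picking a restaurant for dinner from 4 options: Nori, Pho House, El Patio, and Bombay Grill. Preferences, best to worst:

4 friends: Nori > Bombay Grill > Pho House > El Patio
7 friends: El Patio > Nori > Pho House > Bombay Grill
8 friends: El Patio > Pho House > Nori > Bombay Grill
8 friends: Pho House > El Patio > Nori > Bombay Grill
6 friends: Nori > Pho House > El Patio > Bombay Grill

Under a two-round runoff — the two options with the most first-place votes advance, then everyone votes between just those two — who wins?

El Patio

Round 1 first-place votes: Nori 10, Pho House 8, El Patio 15, Bombay Grill 0.
El Patio and Nori advance.
Runoff: El Patio is preferred to Nori by 23 voters; Nori by 10.
El Patio wins the runoff.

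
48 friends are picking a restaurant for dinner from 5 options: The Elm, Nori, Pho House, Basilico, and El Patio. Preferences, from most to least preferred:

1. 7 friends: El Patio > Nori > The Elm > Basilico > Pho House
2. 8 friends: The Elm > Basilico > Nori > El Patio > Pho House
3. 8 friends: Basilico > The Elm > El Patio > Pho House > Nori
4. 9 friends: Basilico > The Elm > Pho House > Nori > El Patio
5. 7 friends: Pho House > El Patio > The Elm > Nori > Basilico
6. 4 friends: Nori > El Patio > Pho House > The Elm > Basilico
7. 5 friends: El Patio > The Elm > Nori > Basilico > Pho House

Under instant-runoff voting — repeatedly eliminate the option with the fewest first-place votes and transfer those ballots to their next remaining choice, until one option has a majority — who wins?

Basilico

Round 1: The Elm 8, Nori 4, Pho House 7, Basilico 17, El Patio 12. Eliminate Nori.
Round 2: The Elm 8, Pho House 7, Basilico 17, El Patio 16. Eliminate Pho House.
Round 3: The Elm 8, Basilico 17, El Patio 23. Eliminate The Elm.
Round 4: Basilico 25, El Patio 23. Basilico has a majority.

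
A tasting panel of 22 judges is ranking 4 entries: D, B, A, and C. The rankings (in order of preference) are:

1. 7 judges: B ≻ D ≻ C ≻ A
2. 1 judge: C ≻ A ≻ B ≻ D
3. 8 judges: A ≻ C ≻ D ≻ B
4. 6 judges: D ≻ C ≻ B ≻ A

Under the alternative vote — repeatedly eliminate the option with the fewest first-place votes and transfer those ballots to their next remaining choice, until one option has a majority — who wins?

B

Round 1: D 6, B 7, A 8, C 1. Eliminate C.
Round 2: D 6, B 7, A 9. Eliminate D.
Round 3: B 13, A 9. B has a majority.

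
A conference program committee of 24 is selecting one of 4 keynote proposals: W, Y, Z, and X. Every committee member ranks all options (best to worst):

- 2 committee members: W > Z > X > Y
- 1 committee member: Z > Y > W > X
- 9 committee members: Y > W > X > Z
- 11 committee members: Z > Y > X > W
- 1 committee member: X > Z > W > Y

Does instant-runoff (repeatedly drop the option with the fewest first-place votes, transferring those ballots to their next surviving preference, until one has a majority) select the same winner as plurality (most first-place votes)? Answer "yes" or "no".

yes

Instant-runoff — R1 W 2, Y 9, Z 12, X 1 (X out); R2 W 2, Y 9, Z 13 (Z winner). Winner: Z.
Plurality — first-place votes: W 2, Y 9, Z 12, X 1. Winner: Z.
The two methods agree.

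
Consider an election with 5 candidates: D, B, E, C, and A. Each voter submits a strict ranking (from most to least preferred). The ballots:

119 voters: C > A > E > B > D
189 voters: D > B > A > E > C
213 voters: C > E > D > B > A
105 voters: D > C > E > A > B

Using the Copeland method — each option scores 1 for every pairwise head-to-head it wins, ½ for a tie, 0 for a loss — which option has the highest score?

D: beats B and A; loses to E and C → score 2.
B: beats A; loses to D, E, and C → score 1.
E: beats D, B, and A; loses to C → score 3.
C: beats D, B, E, and A → score 4.
A: loses to D, B, E, and C → score 0.
C has the best pairwise record.

C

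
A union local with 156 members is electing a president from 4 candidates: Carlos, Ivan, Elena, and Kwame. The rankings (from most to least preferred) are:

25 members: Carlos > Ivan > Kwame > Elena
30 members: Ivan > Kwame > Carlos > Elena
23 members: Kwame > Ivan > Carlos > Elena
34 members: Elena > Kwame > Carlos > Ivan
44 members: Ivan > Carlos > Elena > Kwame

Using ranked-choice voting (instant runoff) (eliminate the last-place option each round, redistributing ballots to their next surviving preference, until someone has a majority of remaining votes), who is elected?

Round 1: Carlos 25, Ivan 74, Elena 34, Kwame 23. Eliminate Kwame.
Round 2: Carlos 25, Ivan 97, Elena 34. Ivan has a majority.

Ivan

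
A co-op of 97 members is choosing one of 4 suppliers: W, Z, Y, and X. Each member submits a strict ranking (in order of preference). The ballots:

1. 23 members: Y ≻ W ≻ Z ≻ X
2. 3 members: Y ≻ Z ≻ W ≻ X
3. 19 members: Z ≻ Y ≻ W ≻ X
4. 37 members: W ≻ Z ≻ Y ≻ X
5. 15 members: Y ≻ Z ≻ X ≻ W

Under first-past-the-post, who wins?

First-place votes: W 37, Z 19, Y 41, X 0.
Y has the most first-place votes.

Y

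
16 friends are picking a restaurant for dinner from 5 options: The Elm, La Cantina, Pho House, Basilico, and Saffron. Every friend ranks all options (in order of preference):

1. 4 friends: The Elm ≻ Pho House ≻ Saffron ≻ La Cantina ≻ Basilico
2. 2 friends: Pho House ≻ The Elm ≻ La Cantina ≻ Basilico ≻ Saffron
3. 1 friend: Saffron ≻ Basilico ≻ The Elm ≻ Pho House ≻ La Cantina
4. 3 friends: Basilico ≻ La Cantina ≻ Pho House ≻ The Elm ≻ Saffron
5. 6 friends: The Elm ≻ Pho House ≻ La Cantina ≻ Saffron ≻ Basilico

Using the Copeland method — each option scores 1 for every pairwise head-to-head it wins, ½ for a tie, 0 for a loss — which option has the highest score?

The Elm: beats La Cantina, Pho House, Basilico, and Saffron → score 4.
La Cantina: beats Basilico and Saffron; loses to The Elm and Pho House → score 2.
Pho House: beats La Cantina, Basilico, and Saffron; loses to The Elm → score 3.
Basilico: loses to The Elm, La Cantina, Pho House, and Saffron → score 0.
Saffron: beats Basilico; loses to The Elm, La Cantina, and Pho House → score 1.
The Elm has the best pairwise record.

The Elm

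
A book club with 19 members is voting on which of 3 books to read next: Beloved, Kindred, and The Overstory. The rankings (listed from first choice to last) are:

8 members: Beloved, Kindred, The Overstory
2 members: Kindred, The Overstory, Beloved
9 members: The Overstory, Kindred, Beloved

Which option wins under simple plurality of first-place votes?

First-place votes: Beloved 8, Kindred 2, The Overstory 9.
The Overstory has the most first-place votes.

The Overstory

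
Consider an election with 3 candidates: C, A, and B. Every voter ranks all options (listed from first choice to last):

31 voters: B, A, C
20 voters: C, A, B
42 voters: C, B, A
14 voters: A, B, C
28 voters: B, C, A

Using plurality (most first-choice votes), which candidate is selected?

C

First-place votes: C 62, A 14, B 59.
C has the most first-place votes.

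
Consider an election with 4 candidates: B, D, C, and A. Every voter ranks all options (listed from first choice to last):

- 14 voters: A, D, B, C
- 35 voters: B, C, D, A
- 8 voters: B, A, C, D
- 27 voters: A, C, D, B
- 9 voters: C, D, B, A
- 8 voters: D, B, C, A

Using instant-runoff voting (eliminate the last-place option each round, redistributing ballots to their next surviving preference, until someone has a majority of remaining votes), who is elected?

B

Round 1: B 43, D 8, C 9, A 41. Eliminate D.
Round 2: B 51, C 9, A 41. B has a majority.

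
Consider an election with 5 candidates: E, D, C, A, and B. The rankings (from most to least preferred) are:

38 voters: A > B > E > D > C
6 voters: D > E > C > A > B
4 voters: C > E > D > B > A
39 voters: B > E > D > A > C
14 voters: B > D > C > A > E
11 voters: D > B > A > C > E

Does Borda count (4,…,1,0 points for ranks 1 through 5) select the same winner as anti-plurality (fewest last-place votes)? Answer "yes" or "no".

no

Borda — scores: E 223, D 234, C 67, A 233, B 363. Winner: B.
Anti-plurality — last-place votes: E 25, D 0, C 77, A 4, B 6. Winner: D.
The two methods disagree.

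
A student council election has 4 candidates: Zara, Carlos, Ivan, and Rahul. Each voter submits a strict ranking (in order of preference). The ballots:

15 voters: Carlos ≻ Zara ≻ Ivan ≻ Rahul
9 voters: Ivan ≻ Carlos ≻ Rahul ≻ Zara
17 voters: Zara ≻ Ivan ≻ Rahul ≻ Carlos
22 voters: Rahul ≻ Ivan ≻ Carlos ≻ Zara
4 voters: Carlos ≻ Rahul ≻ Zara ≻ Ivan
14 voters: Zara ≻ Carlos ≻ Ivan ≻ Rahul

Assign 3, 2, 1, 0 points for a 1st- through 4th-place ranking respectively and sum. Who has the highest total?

Zara: 15·2 + 9·0 + 17·3 + 22·0 + 4·1 + 14·3 = 127
Carlos: 15·3 + 9·2 + 17·0 + 22·1 + 4·3 + 14·2 = 125
Ivan: 15·1 + 9·3 + 17·2 + 22·2 + 4·0 + 14·1 = 134
Rahul: 15·0 + 9·1 + 17·1 + 22·3 + 4·2 + 14·0 = 100
Ivan has the highest Borda score (134).

Ivan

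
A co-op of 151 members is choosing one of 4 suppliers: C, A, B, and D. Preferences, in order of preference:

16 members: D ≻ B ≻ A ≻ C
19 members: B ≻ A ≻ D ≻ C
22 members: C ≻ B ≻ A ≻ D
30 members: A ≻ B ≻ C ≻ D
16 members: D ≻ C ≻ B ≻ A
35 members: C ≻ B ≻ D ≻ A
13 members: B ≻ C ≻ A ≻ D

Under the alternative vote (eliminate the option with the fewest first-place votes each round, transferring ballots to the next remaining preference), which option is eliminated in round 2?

Round 1: C 57, A 30, B 32, D 32. Eliminate A.
Round 2: C 57, B 62, D 32. Eliminate D.

D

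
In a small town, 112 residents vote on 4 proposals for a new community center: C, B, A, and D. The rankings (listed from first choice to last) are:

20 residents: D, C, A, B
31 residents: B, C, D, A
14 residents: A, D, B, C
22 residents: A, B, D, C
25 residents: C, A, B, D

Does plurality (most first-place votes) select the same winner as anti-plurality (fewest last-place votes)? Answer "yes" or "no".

no

Plurality — first-place votes: C 25, B 31, A 36, D 20. Winner: A.
Anti-plurality — last-place votes: C 36, B 20, A 31, D 25. Winner: B.
The two methods disagree.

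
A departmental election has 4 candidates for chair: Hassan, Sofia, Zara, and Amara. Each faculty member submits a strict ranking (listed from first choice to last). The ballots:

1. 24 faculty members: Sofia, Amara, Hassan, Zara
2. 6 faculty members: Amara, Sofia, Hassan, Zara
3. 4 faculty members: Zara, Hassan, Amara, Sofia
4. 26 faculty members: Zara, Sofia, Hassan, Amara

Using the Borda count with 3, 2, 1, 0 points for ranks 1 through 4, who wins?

Hassan: 24·1 + 6·1 + 4·2 + 26·1 = 64
Sofia: 24·3 + 6·2 + 4·0 + 26·2 = 136
Zara: 24·0 + 6·0 + 4·3 + 26·3 = 90
Amara: 24·2 + 6·3 + 4·1 + 26·0 = 70
Sofia has the highest Borda score (136).

Sofia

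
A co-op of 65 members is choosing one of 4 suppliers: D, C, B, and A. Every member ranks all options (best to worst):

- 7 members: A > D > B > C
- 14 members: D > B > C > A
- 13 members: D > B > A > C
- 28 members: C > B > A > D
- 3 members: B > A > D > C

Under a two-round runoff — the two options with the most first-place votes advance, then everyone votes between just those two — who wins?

D

Round 1 first-place votes: D 27, C 28, B 3, A 7.
C and D advance.
Runoff: C is preferred to D by 28 voters; D by 37.
D wins the runoff.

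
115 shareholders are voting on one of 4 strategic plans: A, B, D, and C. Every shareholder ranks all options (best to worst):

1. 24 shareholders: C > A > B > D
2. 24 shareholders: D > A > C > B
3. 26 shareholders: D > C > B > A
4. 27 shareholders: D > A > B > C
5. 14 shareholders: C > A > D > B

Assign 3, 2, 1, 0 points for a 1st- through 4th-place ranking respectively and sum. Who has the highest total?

D

A: 24·2 + 24·2 + 26·0 + 27·2 + 14·2 = 178
B: 24·1 + 24·0 + 26·1 + 27·1 + 14·0 = 77
D: 24·0 + 24·3 + 26·3 + 27·3 + 14·1 = 245
C: 24·3 + 24·1 + 26·2 + 27·0 + 14·3 = 190
D has the highest Borda score (245).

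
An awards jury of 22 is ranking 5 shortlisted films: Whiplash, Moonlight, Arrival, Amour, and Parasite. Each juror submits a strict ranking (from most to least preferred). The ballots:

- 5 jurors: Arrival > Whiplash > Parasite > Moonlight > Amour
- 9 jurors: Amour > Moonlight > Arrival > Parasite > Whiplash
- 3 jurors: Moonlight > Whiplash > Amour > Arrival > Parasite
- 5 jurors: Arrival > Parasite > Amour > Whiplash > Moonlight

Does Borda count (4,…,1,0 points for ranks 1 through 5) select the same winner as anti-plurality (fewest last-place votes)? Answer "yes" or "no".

yes

Borda — scores: Whiplash 29, Moonlight 44, Arrival 61, Amour 52, Parasite 34. Winner: Arrival.
Anti-plurality — last-place votes: Whiplash 9, Moonlight 5, Arrival 0, Amour 5, Parasite 3. Winner: Arrival.
The two methods agree.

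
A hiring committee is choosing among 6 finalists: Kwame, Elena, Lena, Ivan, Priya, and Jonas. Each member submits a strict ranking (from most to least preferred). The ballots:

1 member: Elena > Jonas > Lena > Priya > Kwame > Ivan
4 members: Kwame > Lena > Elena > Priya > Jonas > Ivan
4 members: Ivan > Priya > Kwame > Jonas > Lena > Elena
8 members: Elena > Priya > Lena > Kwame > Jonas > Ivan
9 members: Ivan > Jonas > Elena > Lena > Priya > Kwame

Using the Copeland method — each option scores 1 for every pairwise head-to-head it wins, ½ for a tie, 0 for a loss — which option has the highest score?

Elena

Kwame: beats Jonas; ties Ivan; loses to Elena, Lena, and Priya → score 1.5.
Elena: beats Kwame, Lena, and Priya; ties Ivan and Jonas → score 4.
Lena: beats Kwame and Priya; ties Ivan; loses to Elena and Jonas → score 2.5.
Ivan: ties Kwame, Elena, Lena, Priya, and Jonas → score 2.5.
Priya: beats Kwame and Jonas; ties Ivan; loses to Elena and Lena → score 2.5.
Jonas: beats Lena; ties Elena and Ivan; loses to Kwame and Priya → score 2.
Elena has the best pairwise record.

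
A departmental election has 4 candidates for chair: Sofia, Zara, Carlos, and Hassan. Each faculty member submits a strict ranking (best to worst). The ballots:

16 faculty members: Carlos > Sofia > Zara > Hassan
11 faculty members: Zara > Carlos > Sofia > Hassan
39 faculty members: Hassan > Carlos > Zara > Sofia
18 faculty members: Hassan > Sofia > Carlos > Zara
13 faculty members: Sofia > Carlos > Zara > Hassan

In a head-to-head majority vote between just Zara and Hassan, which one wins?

Hassan

Voters preferring Zara to Hassan: 40; preferring Hassan to Zara: 57.
Hassan wins the head-to-head.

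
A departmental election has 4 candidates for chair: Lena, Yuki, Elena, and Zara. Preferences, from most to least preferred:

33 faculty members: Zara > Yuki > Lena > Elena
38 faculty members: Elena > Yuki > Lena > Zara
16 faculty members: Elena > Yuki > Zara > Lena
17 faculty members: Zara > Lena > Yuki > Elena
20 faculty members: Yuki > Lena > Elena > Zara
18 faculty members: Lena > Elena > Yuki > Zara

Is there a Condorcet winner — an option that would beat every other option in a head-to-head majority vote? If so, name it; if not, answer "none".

Checking pairwise contests:
Yuki beats Lena 107–35.
Elena beats Yuki 72–70.
Lena beats Elena 88–54.
Lena beats Zara 76–66.
Every option loses at least one head-to-head, so there is no Condorcet winner.

none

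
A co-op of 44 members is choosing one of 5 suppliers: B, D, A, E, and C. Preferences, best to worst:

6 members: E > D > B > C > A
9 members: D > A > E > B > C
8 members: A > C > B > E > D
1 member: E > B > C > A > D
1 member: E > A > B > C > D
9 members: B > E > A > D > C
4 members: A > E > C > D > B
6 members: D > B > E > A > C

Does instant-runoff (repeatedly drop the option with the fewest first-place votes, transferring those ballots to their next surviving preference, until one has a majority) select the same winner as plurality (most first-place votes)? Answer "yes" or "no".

Instant-runoff — R1 B 9, D 15, A 12, E 8, C 0 (C out); R2 B 9, D 15, A 12, E 8 (E out); R3 B 10, D 21, A 13 (B out); R4 D 21, A 23 (A winner). Winner: A.
Plurality — first-place votes: B 9, D 15, A 12, E 8, C 0. Winner: D.
The two methods disagree.

no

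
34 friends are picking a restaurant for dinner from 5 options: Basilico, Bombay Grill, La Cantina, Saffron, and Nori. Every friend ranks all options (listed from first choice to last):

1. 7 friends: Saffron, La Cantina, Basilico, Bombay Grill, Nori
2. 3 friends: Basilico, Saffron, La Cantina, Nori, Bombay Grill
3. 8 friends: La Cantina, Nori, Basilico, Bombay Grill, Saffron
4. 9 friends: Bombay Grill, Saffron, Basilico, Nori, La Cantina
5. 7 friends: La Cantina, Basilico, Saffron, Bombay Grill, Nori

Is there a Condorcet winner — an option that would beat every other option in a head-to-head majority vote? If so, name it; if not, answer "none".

none

Checking pairwise contests:
La Cantina beats Basilico 22–12.
Basilico beats Bombay Grill 25–9.
Saffron beats La Cantina 19–15.
Basilico beats Saffron 18–16.
Basilico beats Nori 26–8.
Every option loses at least one head-to-head, so there is no Condorcet winner.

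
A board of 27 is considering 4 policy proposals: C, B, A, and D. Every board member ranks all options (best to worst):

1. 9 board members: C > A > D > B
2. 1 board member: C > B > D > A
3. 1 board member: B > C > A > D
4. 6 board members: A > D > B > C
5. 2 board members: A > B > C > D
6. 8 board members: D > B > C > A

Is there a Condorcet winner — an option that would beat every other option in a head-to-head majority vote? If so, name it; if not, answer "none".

none

Checking pairwise contests:
B beats C 17–10.
A beats B 17–10.
C beats A 19–8.
A beats D 18–9.
Every option loses at least one head-to-head, so there is no Condorcet winner.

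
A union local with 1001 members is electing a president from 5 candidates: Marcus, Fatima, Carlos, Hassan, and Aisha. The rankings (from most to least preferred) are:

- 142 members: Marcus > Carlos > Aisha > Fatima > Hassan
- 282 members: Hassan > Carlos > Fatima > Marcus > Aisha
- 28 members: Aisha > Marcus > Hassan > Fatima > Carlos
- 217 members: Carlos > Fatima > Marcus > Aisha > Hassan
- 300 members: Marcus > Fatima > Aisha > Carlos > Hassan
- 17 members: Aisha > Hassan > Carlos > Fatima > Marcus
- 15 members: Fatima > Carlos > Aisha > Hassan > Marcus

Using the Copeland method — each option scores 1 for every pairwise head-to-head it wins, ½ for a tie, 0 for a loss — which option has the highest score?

Marcus: beats Hassan and Aisha; loses to Fatima and Carlos → score 2.
Fatima: beats Marcus, Hassan, and Aisha; loses to Carlos → score 3.
Carlos: beats Marcus, Fatima, Hassan, and Aisha → score 4.
Hassan: loses to Marcus, Fatima, Carlos, and Aisha → score 0.
Aisha: beats Hassan; loses to Marcus, Fatima, and Carlos → score 1.
Carlos has the best pairwise record.

Carlos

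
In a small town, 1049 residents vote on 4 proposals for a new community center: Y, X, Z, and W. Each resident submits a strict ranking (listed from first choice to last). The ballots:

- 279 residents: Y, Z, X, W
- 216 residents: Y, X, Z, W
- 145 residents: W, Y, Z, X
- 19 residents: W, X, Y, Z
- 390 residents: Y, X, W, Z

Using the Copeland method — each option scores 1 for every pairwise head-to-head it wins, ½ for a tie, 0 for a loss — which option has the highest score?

Y

Y: beats X, Z, and W → score 3.
X: beats Z and W; loses to Y → score 2.
Z: loses to Y, X, and W → score 0.
W: beats Z; loses to Y and X → score 1.
Y has the best pairwise record.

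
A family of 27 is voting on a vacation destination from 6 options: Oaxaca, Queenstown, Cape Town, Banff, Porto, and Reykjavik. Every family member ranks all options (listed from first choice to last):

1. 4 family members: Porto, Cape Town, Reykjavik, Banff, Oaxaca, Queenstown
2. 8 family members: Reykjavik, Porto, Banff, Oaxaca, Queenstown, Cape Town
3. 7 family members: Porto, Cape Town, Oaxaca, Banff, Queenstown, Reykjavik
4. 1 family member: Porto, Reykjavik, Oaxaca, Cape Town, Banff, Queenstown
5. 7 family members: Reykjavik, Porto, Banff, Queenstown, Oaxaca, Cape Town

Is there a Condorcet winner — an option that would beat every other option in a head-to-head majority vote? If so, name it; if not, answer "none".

Reykjavik

Reykjavik vs Oaxaca: 20–7 for Reykjavik.
Reykjavik vs Queenstown: 20–7 for Reykjavik.
Reykjavik vs Cape Town: 16–11 for Reykjavik.
Reykjavik vs Banff: 20–7 for Reykjavik.
Reykjavik vs Porto: 15–12 for Reykjavik.
Reykjavik beats every other option head-to-head.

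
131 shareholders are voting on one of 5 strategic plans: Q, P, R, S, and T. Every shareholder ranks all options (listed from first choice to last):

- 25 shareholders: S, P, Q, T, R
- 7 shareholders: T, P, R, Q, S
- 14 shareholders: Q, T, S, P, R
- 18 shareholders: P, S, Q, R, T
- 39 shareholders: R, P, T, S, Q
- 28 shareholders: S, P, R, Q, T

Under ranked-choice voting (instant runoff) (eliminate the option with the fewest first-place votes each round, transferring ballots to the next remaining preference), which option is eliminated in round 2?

Round 1: Q 14, P 18, R 39, S 53, T 7. Eliminate T.
Round 2: Q 14, P 25, R 39, S 53. Eliminate Q.

Q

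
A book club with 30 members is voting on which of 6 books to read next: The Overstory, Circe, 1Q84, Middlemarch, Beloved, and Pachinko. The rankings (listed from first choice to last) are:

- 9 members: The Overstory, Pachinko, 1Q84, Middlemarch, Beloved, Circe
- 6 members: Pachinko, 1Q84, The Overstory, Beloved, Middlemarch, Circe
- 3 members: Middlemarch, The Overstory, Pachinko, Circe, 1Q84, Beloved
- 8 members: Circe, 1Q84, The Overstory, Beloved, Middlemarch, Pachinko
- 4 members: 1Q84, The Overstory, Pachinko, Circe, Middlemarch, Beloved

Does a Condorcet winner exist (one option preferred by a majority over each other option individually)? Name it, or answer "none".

none

Checking pairwise contests:
1Q84 beats The Overstory 18–12.
The Overstory beats Circe 22–8.
Pachinko beats 1Q84 18–12.
The Overstory beats Middlemarch 27–3.
The Overstory beats Beloved 30–0.
The Overstory beats Pachinko 24–6.
Every option loses at least one head-to-head, so there is no Condorcet winner.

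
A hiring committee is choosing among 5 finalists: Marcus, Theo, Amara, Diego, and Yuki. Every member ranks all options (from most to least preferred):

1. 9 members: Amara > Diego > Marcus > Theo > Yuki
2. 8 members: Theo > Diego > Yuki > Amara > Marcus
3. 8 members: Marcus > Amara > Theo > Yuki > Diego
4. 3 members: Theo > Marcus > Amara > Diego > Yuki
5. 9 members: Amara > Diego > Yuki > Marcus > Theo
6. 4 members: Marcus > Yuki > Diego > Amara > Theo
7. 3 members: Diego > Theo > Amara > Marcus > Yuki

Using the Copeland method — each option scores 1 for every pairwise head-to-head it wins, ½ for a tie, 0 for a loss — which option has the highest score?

Marcus: beats Theo and Yuki; loses to Amara and Diego → score 2.
Theo: beats Yuki; loses to Marcus, Amara, and Diego → score 1.
Amara: beats Marcus, Theo, Diego, and Yuki → score 4.
Diego: beats Marcus, Theo, and Yuki; loses to Amara → score 3.
Yuki: loses to Marcus, Theo, Amara, and Diego → score 0.
Amara has the best pairwise record.

Amara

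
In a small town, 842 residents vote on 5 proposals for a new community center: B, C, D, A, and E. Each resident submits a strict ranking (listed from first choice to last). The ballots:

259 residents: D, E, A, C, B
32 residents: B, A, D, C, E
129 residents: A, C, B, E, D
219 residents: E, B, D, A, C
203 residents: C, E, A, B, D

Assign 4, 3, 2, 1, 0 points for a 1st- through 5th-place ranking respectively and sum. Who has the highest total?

E

B: 259·0 + 32·4 + 129·2 + 219·3 + 203·1 = 1246
C: 259·1 + 32·1 + 129·3 + 219·0 + 203·4 = 1490
D: 259·4 + 32·2 + 129·0 + 219·2 + 203·0 = 1538
A: 259·2 + 32·3 + 129·4 + 219·1 + 203·2 = 1755
E: 259·3 + 32·0 + 129·1 + 219·4 + 203·3 = 2391
E has the highest Borda score (2391).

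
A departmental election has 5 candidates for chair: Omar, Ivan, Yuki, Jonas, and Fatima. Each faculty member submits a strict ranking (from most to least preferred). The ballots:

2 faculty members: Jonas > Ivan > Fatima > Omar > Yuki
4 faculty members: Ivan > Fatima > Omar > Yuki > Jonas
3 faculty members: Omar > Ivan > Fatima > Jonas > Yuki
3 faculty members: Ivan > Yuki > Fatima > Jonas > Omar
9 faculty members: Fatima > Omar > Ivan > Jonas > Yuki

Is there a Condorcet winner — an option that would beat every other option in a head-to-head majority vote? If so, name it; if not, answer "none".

none

Checking pairwise contests:
Fatima beats Omar 18–3.
Omar beats Ivan 12–9.
Omar beats Yuki 18–3.
Omar beats Jonas 16–5.
Ivan beats Fatima 12–9.
Every option loses at least one head-to-head, so there is no Condorcet winner.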